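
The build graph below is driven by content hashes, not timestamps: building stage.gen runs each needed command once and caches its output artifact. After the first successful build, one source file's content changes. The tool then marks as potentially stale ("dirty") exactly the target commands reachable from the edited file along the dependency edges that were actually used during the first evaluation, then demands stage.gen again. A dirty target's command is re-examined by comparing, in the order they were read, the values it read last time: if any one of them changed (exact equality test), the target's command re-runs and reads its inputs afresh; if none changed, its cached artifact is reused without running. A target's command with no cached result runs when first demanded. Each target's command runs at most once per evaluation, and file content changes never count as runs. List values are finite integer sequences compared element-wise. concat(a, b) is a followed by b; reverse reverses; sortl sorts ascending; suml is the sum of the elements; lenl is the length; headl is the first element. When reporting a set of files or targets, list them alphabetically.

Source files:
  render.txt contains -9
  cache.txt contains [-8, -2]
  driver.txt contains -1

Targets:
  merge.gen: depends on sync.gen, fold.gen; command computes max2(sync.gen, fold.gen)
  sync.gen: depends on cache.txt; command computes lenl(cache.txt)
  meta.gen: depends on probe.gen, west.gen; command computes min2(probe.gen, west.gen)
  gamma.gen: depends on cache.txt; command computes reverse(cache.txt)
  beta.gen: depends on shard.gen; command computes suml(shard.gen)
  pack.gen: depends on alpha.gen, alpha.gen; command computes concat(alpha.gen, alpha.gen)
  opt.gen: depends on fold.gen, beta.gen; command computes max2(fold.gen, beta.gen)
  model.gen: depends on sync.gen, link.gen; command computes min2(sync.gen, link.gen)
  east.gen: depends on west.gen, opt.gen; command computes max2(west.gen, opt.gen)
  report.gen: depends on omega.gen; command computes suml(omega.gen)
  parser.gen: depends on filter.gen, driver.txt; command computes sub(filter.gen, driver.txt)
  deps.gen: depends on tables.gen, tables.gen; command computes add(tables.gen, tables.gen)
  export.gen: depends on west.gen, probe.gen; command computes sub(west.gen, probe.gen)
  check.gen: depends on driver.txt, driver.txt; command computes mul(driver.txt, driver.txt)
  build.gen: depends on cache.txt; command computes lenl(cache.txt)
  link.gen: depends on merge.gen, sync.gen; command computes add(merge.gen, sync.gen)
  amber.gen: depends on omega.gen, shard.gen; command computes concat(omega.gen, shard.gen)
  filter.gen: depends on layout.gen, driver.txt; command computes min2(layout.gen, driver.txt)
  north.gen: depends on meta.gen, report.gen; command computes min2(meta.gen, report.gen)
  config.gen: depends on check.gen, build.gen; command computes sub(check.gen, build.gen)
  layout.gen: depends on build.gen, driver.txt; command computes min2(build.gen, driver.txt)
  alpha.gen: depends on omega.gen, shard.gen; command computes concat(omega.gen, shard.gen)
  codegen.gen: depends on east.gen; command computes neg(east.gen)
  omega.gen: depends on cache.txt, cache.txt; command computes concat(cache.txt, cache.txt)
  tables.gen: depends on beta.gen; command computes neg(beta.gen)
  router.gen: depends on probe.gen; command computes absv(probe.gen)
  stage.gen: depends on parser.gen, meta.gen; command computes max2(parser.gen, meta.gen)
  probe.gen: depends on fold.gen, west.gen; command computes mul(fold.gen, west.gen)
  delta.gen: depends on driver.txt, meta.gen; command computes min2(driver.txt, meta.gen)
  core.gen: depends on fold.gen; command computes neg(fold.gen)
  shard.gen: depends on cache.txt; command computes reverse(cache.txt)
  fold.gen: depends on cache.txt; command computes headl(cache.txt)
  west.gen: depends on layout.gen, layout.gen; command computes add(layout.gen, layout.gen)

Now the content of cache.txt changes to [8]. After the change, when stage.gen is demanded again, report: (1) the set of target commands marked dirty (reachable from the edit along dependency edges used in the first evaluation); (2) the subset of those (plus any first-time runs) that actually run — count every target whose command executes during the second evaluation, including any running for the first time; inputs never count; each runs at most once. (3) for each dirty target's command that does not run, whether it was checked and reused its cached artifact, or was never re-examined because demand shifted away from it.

Dirty set: build.gen, filter.gen, fold.gen, layout.gen, meta.gen, parser.gen, probe.gen, stage.gen, west.gen.
Run set: build.gen, fold.gen, layout.gen, meta.gen, probe.gen, stage.gen (6 run).
Re-examined without running (cache reused): filter.gen, parser.gen, west.gen.
The important point: at west.gen every value read last time is unchanged, so the dirty flag clears without a run.

Initial pass — values computed on the first demand:
  build.gen = lenl([-8, -2]) = 2
  fold.gen = headl([-8, -2]) = -8
  layout.gen = min2(2, -1) = -1
  filter.gen = min2(-1, -1) = -1
  parser.gen = sub(-1, -1) = 0
  west.gen = add(-1, -1) = -2
  probe.gen = mul(-8, -2) = 16
  meta.gen = min2(16, -2) = -2
  stage.gen = max2(0, -2) = 0

Second demand — change propagation:
  build.gen: re-runs because cache.txt [-8, -2]->[8]; new result 1.
  fold.gen: re-runs because cache.txt [-8, -2]->[8]; new result 8.
  layout.gen: re-runs because build.gen 2->1; new result -1 (unchanged).
  filter.gen: re-examined; everything it read last time is the same (layout.gen unchanged, driver.txt unchanged) — cache -1 kept, no run.
  parser.gen: re-examined; everything it read last time is the same (filter.gen unchanged, driver.txt unchanged) — cache 0 kept, no run.
  west.gen: re-examined; everything it read last time is the same (layout.gen unchanged, layout.gen unchanged) — cache -2 kept, no run.
  probe.gen: re-runs because fold.gen -8->8; new result -16.
  meta.gen: re-runs because probe.gen 16->-16; new result -16.
  stage.gen: re-runs because meta.gen -2->-16; new result 0 (unchanged).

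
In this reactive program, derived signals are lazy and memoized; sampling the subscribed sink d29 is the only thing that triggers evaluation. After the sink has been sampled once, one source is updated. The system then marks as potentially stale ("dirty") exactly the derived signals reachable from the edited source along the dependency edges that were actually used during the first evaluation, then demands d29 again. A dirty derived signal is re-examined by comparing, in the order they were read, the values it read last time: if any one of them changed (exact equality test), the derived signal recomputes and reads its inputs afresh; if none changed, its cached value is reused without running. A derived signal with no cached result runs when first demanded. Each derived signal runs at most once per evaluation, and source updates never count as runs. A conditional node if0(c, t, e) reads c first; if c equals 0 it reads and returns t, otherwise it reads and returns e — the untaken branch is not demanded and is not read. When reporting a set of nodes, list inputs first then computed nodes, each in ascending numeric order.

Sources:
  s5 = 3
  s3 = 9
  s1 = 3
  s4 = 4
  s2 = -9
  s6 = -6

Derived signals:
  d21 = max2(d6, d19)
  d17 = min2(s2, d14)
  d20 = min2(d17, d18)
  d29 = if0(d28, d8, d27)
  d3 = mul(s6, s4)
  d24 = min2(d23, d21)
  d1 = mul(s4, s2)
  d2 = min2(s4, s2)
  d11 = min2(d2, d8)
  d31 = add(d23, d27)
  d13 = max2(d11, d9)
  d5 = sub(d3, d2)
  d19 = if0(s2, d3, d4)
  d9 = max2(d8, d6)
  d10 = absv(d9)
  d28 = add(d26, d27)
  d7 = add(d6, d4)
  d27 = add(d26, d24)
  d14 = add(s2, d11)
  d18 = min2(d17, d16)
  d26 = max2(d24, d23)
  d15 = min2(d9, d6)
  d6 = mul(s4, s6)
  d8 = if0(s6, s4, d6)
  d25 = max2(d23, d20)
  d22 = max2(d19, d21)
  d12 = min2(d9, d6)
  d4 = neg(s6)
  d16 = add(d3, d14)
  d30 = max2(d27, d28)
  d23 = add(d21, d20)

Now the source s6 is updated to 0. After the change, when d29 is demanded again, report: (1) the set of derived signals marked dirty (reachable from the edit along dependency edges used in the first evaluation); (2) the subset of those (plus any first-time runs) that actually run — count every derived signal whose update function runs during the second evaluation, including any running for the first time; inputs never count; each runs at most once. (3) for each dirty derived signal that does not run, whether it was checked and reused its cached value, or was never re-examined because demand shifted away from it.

First demand of the output computes:
  d2 = min2(4, -9) = -9
  d3 = mul(-6, 4) = -24
  d4 = neg(-6) = 6
  d6 = mul(4, -6) = -24
  d8 = if0(s6=-6 -> else branch d6) = -24
  d11 = min2(-9, -24) = -24
  d14 = add(-9, -24) = -33
  d16 = add(-24, -33) = -57
  d17 = min2(-9, -33) = -33
  d18 = min2(-33, -57) = -57
  d19 = if0(s2=-9 -> else branch d4) = 6
  d20 = min2(-33, -57) = -57
  d21 = max2(-24, 6) = 6
  d23 = add(6, -57) = -51
  d24 = min2(-51, 6) = -51
  d26 = max2(-51, -51) = -51
  d27 = add(-51, -51) = -102
  d28 = add(-51, -102) = -153
  d29 = if0(d28=-153 -> else branch d27) = -102

After the edit, cleaning proceeds:
  d3: a read changed (s6 -6->0) — executes, giving 0.
  d4: a read changed (s6 -6->0) — executes, giving 0.
  d6: a read changed (s6 -6->0) — executes, giving 0.
  d8: a read changed (s6 -6->0; d6 -24->0) — executes, giving 4.
  d11: a read changed (d8 -24->4) — executes, giving -9.
  d14: a read changed (d11 -24->-9) — executes, giving -18.
  d16: a read changed (d3 -24->0; d14 -33->-18) — executes, giving -18.
  d17: a read changed (d14 -33->-18) — executes, giving -18.
  d18: a read changed (d17 -33->-18; d16 -57->-18) — executes, giving -18.
  d19: a read changed (d4 6->0) — executes, giving 0.
  d20: a read changed (d17 -33->-18; d18 -57->-18) — executes, giving -18.
  d21: a read changed (d6 -24->0; d19 6->0) — executes, giving 0.
  d23: a read changed (d21 6->0; d20 -57->-18) — executes, giving -18.
  d24: a read changed (d23 -51->-18; d21 6->0) — executes, giving -18.
  d26: a read changed (d24 -51->-18; d23 -51->-18) — executes, giving -18.
  d27: a read changed (d26 -51->-18; d24 -51->-18) — executes, giving -36.
  d28: a read changed (d26 -51->-18; d27 -102->-36) — executes, giving -54.
  d29: a read changed (d28 -153->-54; d27 -102->-36) — executes, giving -36.

The edit dirties: d3, d4, d6, d8, d11, d14, d16, d17, d18, d19, d20, d21, d23, d24, d26, d27, d28, d29.
18 derived signals run: d3, d4, d6, d8, d11, d14, d16, d17, d18, d19, d20, d21, d23, d24, d26, d27, d28, d29.
No dirty derived signal escaped a run.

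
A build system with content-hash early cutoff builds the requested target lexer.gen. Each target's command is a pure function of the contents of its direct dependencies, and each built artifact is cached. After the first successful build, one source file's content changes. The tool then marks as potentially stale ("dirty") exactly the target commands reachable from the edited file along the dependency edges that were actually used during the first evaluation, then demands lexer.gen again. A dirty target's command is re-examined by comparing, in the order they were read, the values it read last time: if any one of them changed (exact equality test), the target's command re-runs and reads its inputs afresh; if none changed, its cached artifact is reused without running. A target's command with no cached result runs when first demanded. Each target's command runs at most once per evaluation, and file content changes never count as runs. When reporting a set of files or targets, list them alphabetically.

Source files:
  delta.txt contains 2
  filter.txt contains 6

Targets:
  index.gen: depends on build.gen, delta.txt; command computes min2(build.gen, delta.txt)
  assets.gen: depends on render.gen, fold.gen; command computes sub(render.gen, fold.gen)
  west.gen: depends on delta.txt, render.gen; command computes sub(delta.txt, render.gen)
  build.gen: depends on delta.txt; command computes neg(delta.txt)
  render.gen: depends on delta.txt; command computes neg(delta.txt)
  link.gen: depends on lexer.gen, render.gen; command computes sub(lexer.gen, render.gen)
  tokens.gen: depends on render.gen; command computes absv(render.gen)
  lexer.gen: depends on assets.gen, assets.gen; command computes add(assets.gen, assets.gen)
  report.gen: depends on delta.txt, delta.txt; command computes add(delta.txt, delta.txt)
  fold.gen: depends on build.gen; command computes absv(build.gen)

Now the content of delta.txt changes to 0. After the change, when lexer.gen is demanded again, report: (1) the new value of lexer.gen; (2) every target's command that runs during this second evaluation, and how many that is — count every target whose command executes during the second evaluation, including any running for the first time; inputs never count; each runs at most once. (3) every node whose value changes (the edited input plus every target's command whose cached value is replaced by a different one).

New value of lexer.gen: 0.
Target commands that run: assets.gen, build.gen, fold.gen, lexer.gen, render.gen — 5 in total.
Values that change: assets.gen, build.gen, delta.txt, fold.gen, lexer.gen, render.gen.

First evaluation (everything demanded from the output):
  build.gen = neg(2) = -2
  fold.gen = absv(-2) = 2
  render.gen = neg(2) = -2
  assets.gen = sub(-2, 2) = -4
  lexer.gen = add(-4, -4) = -8

Propagation after the edit:
  build.gen: runs — delta.txt 2->0; result 0.
  fold.gen: runs — build.gen -2->0; result 0.
  render.gen: runs — delta.txt 2->0; result 0.
  assets.gen: runs — render.gen -2->0; fold.gen 2->0; result 0.
  lexer.gen: runs — assets.gen -4->0; assets.gen -4->0; result 0.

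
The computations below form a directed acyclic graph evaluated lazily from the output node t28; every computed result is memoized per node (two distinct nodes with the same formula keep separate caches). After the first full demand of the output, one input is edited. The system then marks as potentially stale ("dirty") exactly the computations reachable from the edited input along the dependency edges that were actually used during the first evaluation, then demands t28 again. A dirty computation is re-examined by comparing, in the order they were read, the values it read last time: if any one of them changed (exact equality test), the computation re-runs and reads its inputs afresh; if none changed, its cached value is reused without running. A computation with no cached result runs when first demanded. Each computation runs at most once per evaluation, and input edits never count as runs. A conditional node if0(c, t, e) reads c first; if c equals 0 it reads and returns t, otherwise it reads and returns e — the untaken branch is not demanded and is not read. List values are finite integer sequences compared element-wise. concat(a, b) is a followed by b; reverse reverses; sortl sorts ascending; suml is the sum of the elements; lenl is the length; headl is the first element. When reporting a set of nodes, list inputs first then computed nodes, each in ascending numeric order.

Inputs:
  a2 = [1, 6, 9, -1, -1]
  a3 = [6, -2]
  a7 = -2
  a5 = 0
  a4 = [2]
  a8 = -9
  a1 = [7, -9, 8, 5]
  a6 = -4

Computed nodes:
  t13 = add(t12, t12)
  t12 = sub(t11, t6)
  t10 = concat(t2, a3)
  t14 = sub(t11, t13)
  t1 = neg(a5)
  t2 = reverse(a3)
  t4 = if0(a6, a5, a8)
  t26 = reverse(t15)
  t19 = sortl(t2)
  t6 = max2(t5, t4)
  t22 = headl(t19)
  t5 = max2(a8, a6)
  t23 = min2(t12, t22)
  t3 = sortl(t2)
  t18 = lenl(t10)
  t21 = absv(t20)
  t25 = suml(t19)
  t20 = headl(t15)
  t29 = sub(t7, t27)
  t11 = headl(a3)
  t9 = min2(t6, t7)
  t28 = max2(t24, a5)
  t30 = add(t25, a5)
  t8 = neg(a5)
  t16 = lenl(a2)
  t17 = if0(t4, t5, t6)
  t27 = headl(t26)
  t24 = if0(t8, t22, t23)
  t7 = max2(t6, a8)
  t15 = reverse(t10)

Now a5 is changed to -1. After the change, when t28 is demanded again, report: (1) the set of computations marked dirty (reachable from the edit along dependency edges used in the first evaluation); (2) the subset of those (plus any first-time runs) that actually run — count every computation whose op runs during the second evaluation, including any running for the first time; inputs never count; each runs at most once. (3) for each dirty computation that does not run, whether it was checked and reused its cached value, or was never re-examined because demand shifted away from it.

First demand of the output computes:
  t2 = reverse([6, -2]) = [-2, 6]
  t8 = neg(0) = 0
  t19 = sortl([-2, 6]) = [-2, 6]
  t22 = headl([-2, 6]) = -2
  t24 = if0(t8=0 -> then branch t22) = -2
  t28 = max2(-2, 0) = 0

After the edit, cleaning proceeds:
  t4: had never run; runs now, result -9.
  t5: had never run; runs now, result -4.
  t6: had never run; runs now, result -4.
  t8: a read changed (a5 0->-1) — executes, giving 1.
  t11: had never run; runs now, result 6.
  t12: had never run; runs now, result 10.
  t23: had never run; runs now, result -2.
  t24: a read changed (t8 0->1) — executes, giving -2 — identical to its old value.
  t28: a read changed (a5 0->-1) — executes, giving -1.

Note the branch switch — t4, t5, t6, t11, t12, t23 had no cache and run now for the first time.

The edit dirties: t8, t24, t28.
9 computations run: t4, t5, t6, t8, t11, t12, t23, t24, t28.
No dirty computation escaped a run.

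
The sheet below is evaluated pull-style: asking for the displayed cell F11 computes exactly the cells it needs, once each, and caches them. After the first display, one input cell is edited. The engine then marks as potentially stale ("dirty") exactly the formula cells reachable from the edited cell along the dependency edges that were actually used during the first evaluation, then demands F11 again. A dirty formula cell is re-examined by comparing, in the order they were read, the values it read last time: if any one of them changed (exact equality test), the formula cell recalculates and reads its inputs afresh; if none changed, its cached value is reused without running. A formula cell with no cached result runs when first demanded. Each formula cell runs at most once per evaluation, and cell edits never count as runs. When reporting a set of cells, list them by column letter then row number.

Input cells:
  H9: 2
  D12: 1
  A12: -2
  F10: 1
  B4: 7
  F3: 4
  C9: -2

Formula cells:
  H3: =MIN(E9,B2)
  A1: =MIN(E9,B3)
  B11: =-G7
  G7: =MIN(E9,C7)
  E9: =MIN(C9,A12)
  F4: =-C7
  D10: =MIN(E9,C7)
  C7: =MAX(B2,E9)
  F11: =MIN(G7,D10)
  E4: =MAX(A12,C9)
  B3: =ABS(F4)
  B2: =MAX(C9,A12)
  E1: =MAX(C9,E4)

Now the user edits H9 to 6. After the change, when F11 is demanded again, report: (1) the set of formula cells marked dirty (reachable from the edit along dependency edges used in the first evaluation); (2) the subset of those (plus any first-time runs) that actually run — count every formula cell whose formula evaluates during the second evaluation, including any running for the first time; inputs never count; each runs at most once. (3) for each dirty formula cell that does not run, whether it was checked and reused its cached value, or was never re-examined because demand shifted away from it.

The edit dirties: none.
0 formula cells run: none.
No dirty formula cell escaped a run.
Note the shortcut — nothing in the graph depends on H9 at all, so no recomputation happens.

First demand of the output computes:
  B2 = MAX(-2, -2) = -2
  E9 = MIN(-2, -2) = -2
  C7 = MAX(-2, -2) = -2
  D10 = MIN(-2, -2) = -2
  G7 = MIN(-2, -2) = -2
  F11 = MIN(-2, -2) = -2

After the edit, cleaning proceeds:
  no node depends on H9 at all; the second demand re-runs nothing.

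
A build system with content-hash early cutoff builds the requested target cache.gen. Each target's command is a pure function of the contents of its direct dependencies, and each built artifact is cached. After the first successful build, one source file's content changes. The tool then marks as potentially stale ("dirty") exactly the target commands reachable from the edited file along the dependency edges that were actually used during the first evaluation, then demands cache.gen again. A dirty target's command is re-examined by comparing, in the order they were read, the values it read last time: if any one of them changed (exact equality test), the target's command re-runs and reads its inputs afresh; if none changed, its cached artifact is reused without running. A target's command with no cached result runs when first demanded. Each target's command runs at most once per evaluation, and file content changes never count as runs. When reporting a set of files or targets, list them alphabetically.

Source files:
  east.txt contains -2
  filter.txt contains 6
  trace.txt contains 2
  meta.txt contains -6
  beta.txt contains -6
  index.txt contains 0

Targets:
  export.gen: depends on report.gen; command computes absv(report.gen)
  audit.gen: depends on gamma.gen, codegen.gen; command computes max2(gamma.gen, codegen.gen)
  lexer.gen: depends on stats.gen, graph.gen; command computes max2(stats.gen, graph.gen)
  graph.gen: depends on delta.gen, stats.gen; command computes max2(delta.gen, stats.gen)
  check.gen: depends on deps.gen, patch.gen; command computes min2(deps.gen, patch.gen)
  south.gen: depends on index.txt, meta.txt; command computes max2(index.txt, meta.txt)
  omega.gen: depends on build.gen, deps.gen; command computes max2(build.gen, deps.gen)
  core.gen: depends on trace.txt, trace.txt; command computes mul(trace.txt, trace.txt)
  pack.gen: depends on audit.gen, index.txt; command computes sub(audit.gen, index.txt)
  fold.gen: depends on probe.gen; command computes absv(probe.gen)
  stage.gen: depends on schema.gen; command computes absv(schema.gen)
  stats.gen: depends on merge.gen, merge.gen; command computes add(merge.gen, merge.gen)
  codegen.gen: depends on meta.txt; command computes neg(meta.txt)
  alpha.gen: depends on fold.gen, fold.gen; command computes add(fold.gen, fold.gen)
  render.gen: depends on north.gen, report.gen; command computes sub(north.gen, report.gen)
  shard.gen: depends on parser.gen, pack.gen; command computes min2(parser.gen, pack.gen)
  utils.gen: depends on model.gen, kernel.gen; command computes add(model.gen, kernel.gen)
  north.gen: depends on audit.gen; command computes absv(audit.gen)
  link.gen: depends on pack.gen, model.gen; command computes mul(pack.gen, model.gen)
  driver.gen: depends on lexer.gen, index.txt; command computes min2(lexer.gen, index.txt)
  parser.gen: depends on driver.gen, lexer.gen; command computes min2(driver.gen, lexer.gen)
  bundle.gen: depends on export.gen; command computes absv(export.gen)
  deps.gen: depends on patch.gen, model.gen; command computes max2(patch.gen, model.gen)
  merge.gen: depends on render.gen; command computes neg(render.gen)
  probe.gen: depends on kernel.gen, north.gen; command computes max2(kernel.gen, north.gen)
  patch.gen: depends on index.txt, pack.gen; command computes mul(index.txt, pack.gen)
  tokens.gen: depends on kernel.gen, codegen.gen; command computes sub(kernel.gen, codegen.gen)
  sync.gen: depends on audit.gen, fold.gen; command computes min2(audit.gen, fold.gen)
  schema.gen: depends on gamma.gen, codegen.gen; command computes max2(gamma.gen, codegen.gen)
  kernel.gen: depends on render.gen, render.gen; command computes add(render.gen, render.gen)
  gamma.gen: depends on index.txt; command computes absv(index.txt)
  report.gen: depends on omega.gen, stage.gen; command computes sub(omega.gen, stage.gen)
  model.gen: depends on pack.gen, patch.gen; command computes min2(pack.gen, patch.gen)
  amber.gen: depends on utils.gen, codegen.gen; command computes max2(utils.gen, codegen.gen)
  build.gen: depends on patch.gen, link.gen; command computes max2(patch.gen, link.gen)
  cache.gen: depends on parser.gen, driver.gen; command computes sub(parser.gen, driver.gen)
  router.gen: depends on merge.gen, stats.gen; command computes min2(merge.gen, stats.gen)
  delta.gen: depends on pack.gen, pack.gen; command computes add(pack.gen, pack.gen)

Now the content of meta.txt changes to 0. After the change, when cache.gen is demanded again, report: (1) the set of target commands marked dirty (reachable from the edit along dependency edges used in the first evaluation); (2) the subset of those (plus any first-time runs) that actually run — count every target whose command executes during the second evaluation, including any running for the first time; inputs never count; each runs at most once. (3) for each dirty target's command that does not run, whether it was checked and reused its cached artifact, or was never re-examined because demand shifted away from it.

First evaluation (everything demanded from the output):
  codegen.gen = neg(-6) = 6
  gamma.gen = absv(0) = 0
  audit.gen = max2(0, 6) = 6
  north.gen = absv(6) = 6
  pack.gen = sub(6, 0) = 6
  delta.gen = add(6, 6) = 12
  patch.gen = mul(0, 6) = 0
  model.gen = min2(6, 0) = 0
  deps.gen = max2(0, 0) = 0
  link.gen = mul(6, 0) = 0
  build.gen = max2(0, 0) = 0
  omega.gen = max2(0, 0) = 0
  schema.gen = max2(0, 6) = 6
  stage.gen = absv(6) = 6
  report.gen = sub(0, 6) = -6
  render.gen = sub(6, -6) = 12
  merge.gen = neg(12) = -12
  stats.gen = add(-12, -12) = -24
  graph.gen = max2(12, -24) = 12
  lexer.gen = max2(-24, 12) = 12
  driver.gen = min2(12, 0) = 0
  parser.gen = min2(0, 12) = 0
  cache.gen = sub(0, 0) = 0

Propagation after the edit:
  codegen.gen: runs — meta.txt -6->0; result 0.
  audit.gen: runs — codegen.gen 6->0; result 0.
  north.gen: runs — audit.gen 6->0; result 0.
  pack.gen: runs — audit.gen 6->0; result 0.
  delta.gen: runs — pack.gen 6->0; pack.gen 6->0; result 0.
  patch.gen: runs — pack.gen 6->0; result 0 (same value as before).
  model.gen: runs — pack.gen 6->0; result 0 (same value as before).
  deps.gen: checked — values it read are unchanged (patch.gen unchanged, model.gen unchanged); reused cached 0 without running.
  link.gen: runs — pack.gen 6->0; result 0 (same value as before).
  build.gen: checked — values it read are unchanged (patch.gen unchanged, link.gen unchanged); reused cached 0 without running.
  omega.gen: checked — values it read are unchanged (build.gen unchanged, deps.gen unchanged); reused cached 0 without running.
  schema.gen: runs — codegen.gen 6->0; result 0.
  stage.gen: runs — schema.gen 6->0; result 0.
  report.gen: runs — stage.gen 6->0; result 0.
  render.gen: runs — north.gen 6->0; report.gen -6->0; result 0.
  merge.gen: runs — render.gen 12->0; result 0.
  stats.gen: runs — merge.gen -12->0; merge.gen -12->0; result 0.
  graph.gen: runs — delta.gen 12->0; stats.gen -24->0; result 0.
  lexer.gen: runs — stats.gen -24->0; graph.gen 12->0; result 0.
  driver.gen: runs — lexer.gen 12->0; result 0 (same value as before).
  parser.gen: runs — lexer.gen 12->0; result 0 (same value as before).
  cache.gen: checked — values it read are unchanged (parser.gen unchanged, driver.gen unchanged); reused cached 0 without running.

Key observation: the cutoff stops propagation at build.gen — its inputs' values are unchanged, so it reuses its cache.

Marked dirty: audit.gen, build.gen, cache.gen, codegen.gen, delta.gen, deps.gen, driver.gen, graph.gen, lexer.gen, link.gen, merge.gen, model.gen, north.gen, omega.gen, pack.gen, parser.gen, patch.gen, render.gen, report.gen, schema.gen, stage.gen, stats.gen.
Target commands that run: audit.gen, codegen.gen, delta.gen, driver.gen, graph.gen, lexer.gen, link.gen, merge.gen, model.gen, north.gen, pack.gen, parser.gen, patch.gen, render.gen, report.gen, schema.gen, stage.gen, stats.gen — 18 in total.
Checked but reused from cache: build.gen, cache.gen, deps.gen, omega.gen.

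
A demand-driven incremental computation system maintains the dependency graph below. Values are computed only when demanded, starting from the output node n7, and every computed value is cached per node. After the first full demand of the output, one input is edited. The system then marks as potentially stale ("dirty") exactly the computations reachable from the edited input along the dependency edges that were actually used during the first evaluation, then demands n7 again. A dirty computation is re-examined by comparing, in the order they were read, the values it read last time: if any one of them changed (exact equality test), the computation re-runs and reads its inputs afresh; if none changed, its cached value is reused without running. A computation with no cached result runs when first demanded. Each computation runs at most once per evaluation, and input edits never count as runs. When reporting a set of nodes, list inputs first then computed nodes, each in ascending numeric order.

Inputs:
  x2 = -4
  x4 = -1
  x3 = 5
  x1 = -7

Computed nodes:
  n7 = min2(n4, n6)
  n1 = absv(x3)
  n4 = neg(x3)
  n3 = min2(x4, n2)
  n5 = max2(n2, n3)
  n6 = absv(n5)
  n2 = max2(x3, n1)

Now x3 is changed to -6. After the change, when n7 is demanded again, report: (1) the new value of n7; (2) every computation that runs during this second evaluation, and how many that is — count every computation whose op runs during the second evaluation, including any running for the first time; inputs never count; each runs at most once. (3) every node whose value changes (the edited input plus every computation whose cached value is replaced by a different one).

First evaluation (everything demanded from the output):
  n1 = absv(5) = 5
  n2 = max2(5, 5) = 5
  n3 = min2(-1, 5) = -1
  n4 = neg(5) = -5
  n5 = max2(5, -1) = 5
  n6 = absv(5) = 5
  n7 = min2(-5, 5) = -5

Propagation after the edit:
  n1: runs — x3 5->-6; result 6.
  n2: runs — x3 5->-6; n1 5->6; result 6.
  n3: runs — n2 5->6; result -1 (same value as before).
  n4: runs — x3 5->-6; result 6.
  n5: runs — n2 5->6; result 6.
  n6: runs — n5 5->6; result 6.
  n7: runs — n4 -5->6; n6 5->6; result 6.

New value of n7: 6.
Computations that run: n1, n2, n3, n4, n5, n6, n7 — 7 in total.
Values that change: x3, n1, n2, n4, n5, n6, n7.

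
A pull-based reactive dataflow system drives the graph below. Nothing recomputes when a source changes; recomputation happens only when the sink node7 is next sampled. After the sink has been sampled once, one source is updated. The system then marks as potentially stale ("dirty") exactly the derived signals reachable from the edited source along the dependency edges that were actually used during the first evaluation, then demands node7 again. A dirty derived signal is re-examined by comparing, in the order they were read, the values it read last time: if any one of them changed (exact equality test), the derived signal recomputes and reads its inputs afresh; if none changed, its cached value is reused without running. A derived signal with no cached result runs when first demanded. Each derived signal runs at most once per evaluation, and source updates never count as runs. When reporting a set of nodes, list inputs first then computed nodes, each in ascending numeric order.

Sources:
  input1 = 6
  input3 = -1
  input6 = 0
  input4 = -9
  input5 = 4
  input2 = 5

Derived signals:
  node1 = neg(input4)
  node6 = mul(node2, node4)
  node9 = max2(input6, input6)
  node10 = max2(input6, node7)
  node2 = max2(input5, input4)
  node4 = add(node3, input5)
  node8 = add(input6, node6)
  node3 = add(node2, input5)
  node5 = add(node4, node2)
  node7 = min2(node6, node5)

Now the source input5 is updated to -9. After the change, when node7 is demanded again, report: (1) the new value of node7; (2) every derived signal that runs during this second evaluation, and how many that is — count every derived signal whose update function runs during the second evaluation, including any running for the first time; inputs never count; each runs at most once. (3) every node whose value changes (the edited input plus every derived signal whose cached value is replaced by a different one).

New value of node7: -36.
Derived signals that run: node2, node3, node4, node5, node6, node7 — 6 in total.
Values that change: input5, node2, node3, node4, node5, node6, node7.

First evaluation (everything demanded from the output):
  node2 = max2(4, -9) = 4
  node3 = add(4, 4) = 8
  node4 = add(8, 4) = 12
  node5 = add(12, 4) = 16
  node6 = mul(4, 12) = 48
  node7 = min2(48, 16) = 16

Propagation after the edit:
  node2: runs — input5 4->-9; result -9.
  node3: runs — node2 4->-9; input5 4->-9; result -18.
  node4: runs — node3 8->-18; input5 4->-9; result -27.
  node5: runs — node4 12->-27; node2 4->-9; result -36.
  node6: runs — node2 4->-9; node4 12->-27; result 243.
  node7: runs — node6 48->243; node5 16->-36; result -36.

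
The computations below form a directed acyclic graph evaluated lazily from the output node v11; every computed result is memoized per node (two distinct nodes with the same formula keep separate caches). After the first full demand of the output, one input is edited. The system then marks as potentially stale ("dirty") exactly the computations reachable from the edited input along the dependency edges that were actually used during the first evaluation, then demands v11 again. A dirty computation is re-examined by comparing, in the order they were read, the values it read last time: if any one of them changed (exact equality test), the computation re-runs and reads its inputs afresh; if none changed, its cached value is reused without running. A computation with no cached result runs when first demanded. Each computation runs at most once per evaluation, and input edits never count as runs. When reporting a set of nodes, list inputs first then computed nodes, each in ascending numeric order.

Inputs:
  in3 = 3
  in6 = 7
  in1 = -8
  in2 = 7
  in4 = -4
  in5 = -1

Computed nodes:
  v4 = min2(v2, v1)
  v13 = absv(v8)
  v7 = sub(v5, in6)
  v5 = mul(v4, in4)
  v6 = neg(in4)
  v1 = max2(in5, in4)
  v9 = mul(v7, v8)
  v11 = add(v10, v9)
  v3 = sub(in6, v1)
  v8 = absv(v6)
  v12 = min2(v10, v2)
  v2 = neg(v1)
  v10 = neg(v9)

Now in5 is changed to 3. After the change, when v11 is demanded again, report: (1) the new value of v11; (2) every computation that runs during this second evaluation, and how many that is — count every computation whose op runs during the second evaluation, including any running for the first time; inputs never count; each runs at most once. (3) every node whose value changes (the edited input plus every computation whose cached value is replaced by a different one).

Demanding v11 again yields 0.
8 computations run: v1, v2, v4, v5, v7, v9, v10, v11.
The nodes whose values change: in5, v1, v2, v4, v5, v7, v9, v10.

First demand of the output computes:
  v1 = max2(-1, -4) = -1
  v2 = neg(-1) = 1
  v4 = min2(1, -1) = -1
  v5 = mul(-1, -4) = 4
  v6 = neg(-4) = 4
  v7 = sub(4, 7) = -3
  v8 = absv(4) = 4
  v9 = mul(-3, 4) = -12
  v10 = neg(-12) = 12
  v11 = add(12, -12) = 0

After the edit, cleaning proceeds:
  v1: a read changed (in5 -1->3) — executes, giving 3.
  v2: a read changed (v1 -1->3) — executes, giving -3.
  v4: a read changed (v2 1->-3; v1 -1->3) — executes, giving -3.
  v5: a read changed (v4 -1->-3) — executes, giving 12.
  v7: a read changed (v5 4->12) — executes, giving 5.
  v9: a read changed (v7 -3->5) — executes, giving 20.
  v10: a read changed (v9 -12->20) — executes, giving -20.
  v11: a read changed (v10 12->-20; v9 -12->20) — executes, giving 0 — identical to its old value.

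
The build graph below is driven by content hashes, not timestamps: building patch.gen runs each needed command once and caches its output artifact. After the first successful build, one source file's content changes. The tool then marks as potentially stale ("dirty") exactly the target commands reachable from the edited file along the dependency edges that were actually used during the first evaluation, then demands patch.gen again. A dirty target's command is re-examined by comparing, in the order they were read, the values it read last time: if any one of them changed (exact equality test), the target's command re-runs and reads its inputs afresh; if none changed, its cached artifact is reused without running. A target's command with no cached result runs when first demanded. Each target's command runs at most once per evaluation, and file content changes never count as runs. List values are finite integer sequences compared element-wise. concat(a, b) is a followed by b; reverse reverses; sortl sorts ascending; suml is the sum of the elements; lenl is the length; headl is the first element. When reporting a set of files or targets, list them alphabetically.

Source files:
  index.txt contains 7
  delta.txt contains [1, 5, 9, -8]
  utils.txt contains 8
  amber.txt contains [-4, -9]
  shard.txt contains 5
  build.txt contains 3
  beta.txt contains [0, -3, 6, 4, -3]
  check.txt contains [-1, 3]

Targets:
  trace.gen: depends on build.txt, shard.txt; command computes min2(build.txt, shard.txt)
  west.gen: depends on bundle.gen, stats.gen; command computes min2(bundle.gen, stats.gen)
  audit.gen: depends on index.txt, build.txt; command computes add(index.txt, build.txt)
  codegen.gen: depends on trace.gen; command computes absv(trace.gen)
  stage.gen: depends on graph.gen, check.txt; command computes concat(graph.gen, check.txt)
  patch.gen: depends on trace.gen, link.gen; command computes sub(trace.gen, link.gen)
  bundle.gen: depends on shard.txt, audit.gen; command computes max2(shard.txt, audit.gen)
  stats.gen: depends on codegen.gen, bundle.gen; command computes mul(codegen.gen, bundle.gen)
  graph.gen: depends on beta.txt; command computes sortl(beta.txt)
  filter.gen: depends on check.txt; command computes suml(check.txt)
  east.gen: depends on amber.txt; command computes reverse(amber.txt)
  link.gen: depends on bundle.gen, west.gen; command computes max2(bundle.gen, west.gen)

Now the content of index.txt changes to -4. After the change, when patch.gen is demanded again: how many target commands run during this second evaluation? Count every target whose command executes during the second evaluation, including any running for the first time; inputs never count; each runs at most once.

Run set: audit.gen, bundle.gen, link.gen, patch.gen, stats.gen, west.gen (6 run).

Initial pass — values computed on the first demand:
  audit.gen = add(7, 3) = 10
  bundle.gen = max2(5, 10) = 10
  trace.gen = min2(3, 5) = 3
  codegen.gen = absv(3) = 3
  stats.gen = mul(3, 10) = 30
  west.gen = min2(10, 30) = 10
  link.gen = max2(10, 10) = 10
  patch.gen = sub(3, 10) = -7

Second demand — change propagation:
  audit.gen: re-runs because index.txt 7->-4; new result -1.
  bundle.gen: re-runs because audit.gen 10->-1; new result 5.
  stats.gen: re-runs because bundle.gen 10->5; new result 15.
  west.gen: re-runs because bundle.gen 10->5; stats.gen 30->15; new result 5.
  link.gen: re-runs because bundle.gen 10->5; west.gen 10->5; new result 5.
  patch.gen: re-runs because link.gen 10->5; new result -2.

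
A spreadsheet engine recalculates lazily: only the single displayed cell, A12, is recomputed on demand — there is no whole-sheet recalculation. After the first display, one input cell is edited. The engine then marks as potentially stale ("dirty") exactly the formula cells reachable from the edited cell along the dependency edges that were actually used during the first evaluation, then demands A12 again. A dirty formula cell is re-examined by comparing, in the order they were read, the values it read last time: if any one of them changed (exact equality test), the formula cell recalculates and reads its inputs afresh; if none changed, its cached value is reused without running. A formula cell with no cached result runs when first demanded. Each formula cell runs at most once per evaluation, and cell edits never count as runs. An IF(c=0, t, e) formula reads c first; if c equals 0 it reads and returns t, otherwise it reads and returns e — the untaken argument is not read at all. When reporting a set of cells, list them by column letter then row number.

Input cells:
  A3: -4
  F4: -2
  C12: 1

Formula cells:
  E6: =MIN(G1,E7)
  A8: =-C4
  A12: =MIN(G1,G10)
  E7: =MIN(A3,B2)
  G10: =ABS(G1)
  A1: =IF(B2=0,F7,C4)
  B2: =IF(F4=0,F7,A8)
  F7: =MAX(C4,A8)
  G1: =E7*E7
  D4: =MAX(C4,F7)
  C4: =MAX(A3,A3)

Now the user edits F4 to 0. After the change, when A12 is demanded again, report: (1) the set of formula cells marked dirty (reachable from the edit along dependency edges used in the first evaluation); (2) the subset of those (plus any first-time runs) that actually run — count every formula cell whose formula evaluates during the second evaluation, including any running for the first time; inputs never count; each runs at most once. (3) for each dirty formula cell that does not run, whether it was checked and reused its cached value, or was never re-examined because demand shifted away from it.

First evaluation (everything demanded from the output):
  C4 = MAX(-4, -4) = -4
  A8 = -(-4) = 4
  B2 = IF(F4=0: F4=-2 -> else branch A8) = 4
  E7 = MIN(-4, 4) = -4
  G1 = -4 * -4 = 16
  G10 = ABS(16) = 16
  A12 = MIN(16, 16) = 16

Propagation after the edit:
  F7: demanded for the first time — runs, produces 4.
  B2: runs — F4 -2->0; result 4 (same value as before).
  E7: checked — values it read are unchanged (A3 unchanged, B2 unchanged); reused cached -4 without running.
  G1: checked — values it read are unchanged (E7 unchanged, E7 unchanged); reused cached 16 without running.
  G10: checked — values it read are unchanged (G1 unchanged); reused cached 16 without running.
  A12: checked — values it read are unchanged (G1 unchanged, G10 unchanged); reused cached 16 without running.

Key observation: a condition flipped, so demand reaches new nodes — F7 runs for the first time.

Marked dirty: A12, B2, E7, G1, G10.
Formula cells that run: B2, F7 — 2 in total.
Checked but reused from cache: A12, E7, G1, G10.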